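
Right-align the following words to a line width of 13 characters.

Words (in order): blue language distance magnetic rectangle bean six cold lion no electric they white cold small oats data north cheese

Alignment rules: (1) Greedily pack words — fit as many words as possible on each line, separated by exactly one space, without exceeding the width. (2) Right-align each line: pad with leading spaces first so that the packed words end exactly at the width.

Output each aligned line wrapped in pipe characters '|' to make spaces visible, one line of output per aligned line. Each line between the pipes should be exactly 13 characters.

Answer: |blue language|
|     distance|
|     magnetic|
|    rectangle|
|bean six cold|
|      lion no|
|electric they|
|   white cold|
|   small oats|
|   data north|
|       cheese|

Derivation:
Line 1: ['blue', 'language'] (min_width=13, slack=0)
Line 2: ['distance'] (min_width=8, slack=5)
Line 3: ['magnetic'] (min_width=8, slack=5)
Line 4: ['rectangle'] (min_width=9, slack=4)
Line 5: ['bean', 'six', 'cold'] (min_width=13, slack=0)
Line 6: ['lion', 'no'] (min_width=7, slack=6)
Line 7: ['electric', 'they'] (min_width=13, slack=0)
Line 8: ['white', 'cold'] (min_width=10, slack=3)
Line 9: ['small', 'oats'] (min_width=10, slack=3)
Line 10: ['data', 'north'] (min_width=10, slack=3)
Line 11: ['cheese'] (min_width=6, slack=7)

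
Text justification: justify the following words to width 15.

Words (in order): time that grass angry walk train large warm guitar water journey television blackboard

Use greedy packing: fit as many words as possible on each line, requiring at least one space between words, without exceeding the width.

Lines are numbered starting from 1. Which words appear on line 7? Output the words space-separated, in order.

Answer: blackboard

Derivation:
Line 1: ['time', 'that', 'grass'] (min_width=15, slack=0)
Line 2: ['angry', 'walk'] (min_width=10, slack=5)
Line 3: ['train', 'large'] (min_width=11, slack=4)
Line 4: ['warm', 'guitar'] (min_width=11, slack=4)
Line 5: ['water', 'journey'] (min_width=13, slack=2)
Line 6: ['television'] (min_width=10, slack=5)
Line 7: ['blackboard'] (min_width=10, slack=5)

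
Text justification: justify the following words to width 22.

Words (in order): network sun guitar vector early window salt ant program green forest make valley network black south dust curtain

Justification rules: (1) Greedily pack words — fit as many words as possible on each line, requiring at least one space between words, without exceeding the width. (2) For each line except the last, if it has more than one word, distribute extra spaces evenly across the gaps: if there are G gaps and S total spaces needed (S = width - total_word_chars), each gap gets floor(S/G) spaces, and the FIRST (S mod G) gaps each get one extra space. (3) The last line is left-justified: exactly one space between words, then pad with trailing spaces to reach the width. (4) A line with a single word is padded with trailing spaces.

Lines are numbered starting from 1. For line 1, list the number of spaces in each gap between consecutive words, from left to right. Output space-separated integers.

Answer: 3 3

Derivation:
Line 1: ['network', 'sun', 'guitar'] (min_width=18, slack=4)
Line 2: ['vector', 'early', 'window'] (min_width=19, slack=3)
Line 3: ['salt', 'ant', 'program', 'green'] (min_width=22, slack=0)
Line 4: ['forest', 'make', 'valley'] (min_width=18, slack=4)
Line 5: ['network', 'black', 'south'] (min_width=19, slack=3)
Line 6: ['dust', 'curtain'] (min_width=12, slack=10)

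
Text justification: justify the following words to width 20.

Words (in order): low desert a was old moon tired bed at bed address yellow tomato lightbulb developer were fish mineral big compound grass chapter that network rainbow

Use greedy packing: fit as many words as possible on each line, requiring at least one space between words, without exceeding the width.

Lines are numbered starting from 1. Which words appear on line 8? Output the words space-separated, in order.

Answer: network rainbow

Derivation:
Line 1: ['low', 'desert', 'a', 'was', 'old'] (min_width=20, slack=0)
Line 2: ['moon', 'tired', 'bed', 'at'] (min_width=17, slack=3)
Line 3: ['bed', 'address', 'yellow'] (min_width=18, slack=2)
Line 4: ['tomato', 'lightbulb'] (min_width=16, slack=4)
Line 5: ['developer', 'were', 'fish'] (min_width=19, slack=1)
Line 6: ['mineral', 'big', 'compound'] (min_width=20, slack=0)
Line 7: ['grass', 'chapter', 'that'] (min_width=18, slack=2)
Line 8: ['network', 'rainbow'] (min_width=15, slack=5)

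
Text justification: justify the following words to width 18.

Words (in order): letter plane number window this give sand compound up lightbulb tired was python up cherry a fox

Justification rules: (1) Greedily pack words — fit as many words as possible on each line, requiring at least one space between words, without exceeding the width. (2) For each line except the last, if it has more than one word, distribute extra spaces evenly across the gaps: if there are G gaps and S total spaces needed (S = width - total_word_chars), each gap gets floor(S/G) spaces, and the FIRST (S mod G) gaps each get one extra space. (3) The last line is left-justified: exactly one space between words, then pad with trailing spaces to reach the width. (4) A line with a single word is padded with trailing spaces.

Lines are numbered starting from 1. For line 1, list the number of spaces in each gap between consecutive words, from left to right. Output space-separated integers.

Answer: 7

Derivation:
Line 1: ['letter', 'plane'] (min_width=12, slack=6)
Line 2: ['number', 'window', 'this'] (min_width=18, slack=0)
Line 3: ['give', 'sand', 'compound'] (min_width=18, slack=0)
Line 4: ['up', 'lightbulb', 'tired'] (min_width=18, slack=0)
Line 5: ['was', 'python', 'up'] (min_width=13, slack=5)
Line 6: ['cherry', 'a', 'fox'] (min_width=12, slack=6)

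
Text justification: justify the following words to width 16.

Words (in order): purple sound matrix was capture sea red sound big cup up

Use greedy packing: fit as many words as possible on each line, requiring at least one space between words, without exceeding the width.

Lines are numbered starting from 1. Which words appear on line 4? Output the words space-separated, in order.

Answer: sound big cup up

Derivation:
Line 1: ['purple', 'sound'] (min_width=12, slack=4)
Line 2: ['matrix', 'was'] (min_width=10, slack=6)
Line 3: ['capture', 'sea', 'red'] (min_width=15, slack=1)
Line 4: ['sound', 'big', 'cup', 'up'] (min_width=16, slack=0)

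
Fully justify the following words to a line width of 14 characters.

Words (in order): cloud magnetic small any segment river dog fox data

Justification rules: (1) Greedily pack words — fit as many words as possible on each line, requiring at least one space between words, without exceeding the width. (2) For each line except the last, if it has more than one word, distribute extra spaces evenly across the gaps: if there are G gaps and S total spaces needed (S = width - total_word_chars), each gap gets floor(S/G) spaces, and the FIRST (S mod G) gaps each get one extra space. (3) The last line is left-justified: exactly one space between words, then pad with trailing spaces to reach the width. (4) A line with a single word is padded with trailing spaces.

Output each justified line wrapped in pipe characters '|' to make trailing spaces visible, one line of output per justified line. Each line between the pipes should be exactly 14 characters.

Line 1: ['cloud', 'magnetic'] (min_width=14, slack=0)
Line 2: ['small', 'any'] (min_width=9, slack=5)
Line 3: ['segment', 'river'] (min_width=13, slack=1)
Line 4: ['dog', 'fox', 'data'] (min_width=12, slack=2)

Answer: |cloud magnetic|
|small      any|
|segment  river|
|dog fox data  |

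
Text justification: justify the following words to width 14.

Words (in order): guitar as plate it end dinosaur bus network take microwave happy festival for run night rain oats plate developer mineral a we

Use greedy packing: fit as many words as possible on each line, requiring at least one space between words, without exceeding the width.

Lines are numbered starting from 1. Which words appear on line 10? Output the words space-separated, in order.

Line 1: ['guitar', 'as'] (min_width=9, slack=5)
Line 2: ['plate', 'it', 'end'] (min_width=12, slack=2)
Line 3: ['dinosaur', 'bus'] (min_width=12, slack=2)
Line 4: ['network', 'take'] (min_width=12, slack=2)
Line 5: ['microwave'] (min_width=9, slack=5)
Line 6: ['happy', 'festival'] (min_width=14, slack=0)
Line 7: ['for', 'run', 'night'] (min_width=13, slack=1)
Line 8: ['rain', 'oats'] (min_width=9, slack=5)
Line 9: ['plate'] (min_width=5, slack=9)
Line 10: ['developer'] (min_width=9, slack=5)
Line 11: ['mineral', 'a', 'we'] (min_width=12, slack=2)

Answer: developer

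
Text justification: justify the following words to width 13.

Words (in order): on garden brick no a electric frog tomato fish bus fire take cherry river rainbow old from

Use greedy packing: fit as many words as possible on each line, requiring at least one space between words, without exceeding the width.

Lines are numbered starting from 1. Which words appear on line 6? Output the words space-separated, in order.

Line 1: ['on', 'garden'] (min_width=9, slack=4)
Line 2: ['brick', 'no', 'a'] (min_width=10, slack=3)
Line 3: ['electric', 'frog'] (min_width=13, slack=0)
Line 4: ['tomato', 'fish'] (min_width=11, slack=2)
Line 5: ['bus', 'fire', 'take'] (min_width=13, slack=0)
Line 6: ['cherry', 'river'] (min_width=12, slack=1)
Line 7: ['rainbow', 'old'] (min_width=11, slack=2)
Line 8: ['from'] (min_width=4, slack=9)

Answer: cherry river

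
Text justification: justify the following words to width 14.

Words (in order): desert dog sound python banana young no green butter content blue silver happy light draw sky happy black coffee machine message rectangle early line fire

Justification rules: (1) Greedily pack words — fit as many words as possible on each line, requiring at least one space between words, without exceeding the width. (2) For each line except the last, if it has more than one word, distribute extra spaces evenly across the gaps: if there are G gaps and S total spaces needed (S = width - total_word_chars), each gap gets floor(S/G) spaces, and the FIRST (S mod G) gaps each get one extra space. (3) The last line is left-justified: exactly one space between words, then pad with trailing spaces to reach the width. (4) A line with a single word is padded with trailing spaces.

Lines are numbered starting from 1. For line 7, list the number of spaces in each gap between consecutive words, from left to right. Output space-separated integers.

Answer: 4

Derivation:
Line 1: ['desert', 'dog'] (min_width=10, slack=4)
Line 2: ['sound', 'python'] (min_width=12, slack=2)
Line 3: ['banana', 'young'] (min_width=12, slack=2)
Line 4: ['no', 'green'] (min_width=8, slack=6)
Line 5: ['butter', 'content'] (min_width=14, slack=0)
Line 6: ['blue', 'silver'] (min_width=11, slack=3)
Line 7: ['happy', 'light'] (min_width=11, slack=3)
Line 8: ['draw', 'sky', 'happy'] (min_width=14, slack=0)
Line 9: ['black', 'coffee'] (min_width=12, slack=2)
Line 10: ['machine'] (min_width=7, slack=7)
Line 11: ['message'] (min_width=7, slack=7)
Line 12: ['rectangle'] (min_width=9, slack=5)
Line 13: ['early', 'line'] (min_width=10, slack=4)
Line 14: ['fire'] (min_width=4, slack=10)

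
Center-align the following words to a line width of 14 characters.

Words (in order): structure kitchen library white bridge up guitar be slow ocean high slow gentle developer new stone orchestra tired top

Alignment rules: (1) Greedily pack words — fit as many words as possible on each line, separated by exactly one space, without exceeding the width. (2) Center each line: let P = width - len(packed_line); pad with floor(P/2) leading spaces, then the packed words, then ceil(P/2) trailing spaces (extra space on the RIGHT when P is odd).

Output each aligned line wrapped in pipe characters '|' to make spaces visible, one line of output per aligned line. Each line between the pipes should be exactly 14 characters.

Answer: |  structure   |
|   kitchen    |
|library white |
|  bridge up   |
|guitar be slow|
|  ocean high  |
| slow gentle  |
|developer new |
|    stone     |
|  orchestra   |
|  tired top   |

Derivation:
Line 1: ['structure'] (min_width=9, slack=5)
Line 2: ['kitchen'] (min_width=7, slack=7)
Line 3: ['library', 'white'] (min_width=13, slack=1)
Line 4: ['bridge', 'up'] (min_width=9, slack=5)
Line 5: ['guitar', 'be', 'slow'] (min_width=14, slack=0)
Line 6: ['ocean', 'high'] (min_width=10, slack=4)
Line 7: ['slow', 'gentle'] (min_width=11, slack=3)
Line 8: ['developer', 'new'] (min_width=13, slack=1)
Line 9: ['stone'] (min_width=5, slack=9)
Line 10: ['orchestra'] (min_width=9, slack=5)
Line 11: ['tired', 'top'] (min_width=9, slack=5)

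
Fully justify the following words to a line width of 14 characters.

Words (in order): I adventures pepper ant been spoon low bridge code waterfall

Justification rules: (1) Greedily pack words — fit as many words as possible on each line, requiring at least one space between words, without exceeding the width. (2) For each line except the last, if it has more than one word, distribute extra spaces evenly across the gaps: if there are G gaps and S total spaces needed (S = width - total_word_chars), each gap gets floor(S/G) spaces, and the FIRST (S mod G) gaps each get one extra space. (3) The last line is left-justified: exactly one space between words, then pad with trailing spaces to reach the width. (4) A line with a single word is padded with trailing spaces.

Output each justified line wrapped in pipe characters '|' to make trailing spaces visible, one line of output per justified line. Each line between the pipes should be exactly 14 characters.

Line 1: ['I', 'adventures'] (min_width=12, slack=2)
Line 2: ['pepper', 'ant'] (min_width=10, slack=4)
Line 3: ['been', 'spoon', 'low'] (min_width=14, slack=0)
Line 4: ['bridge', 'code'] (min_width=11, slack=3)
Line 5: ['waterfall'] (min_width=9, slack=5)

Answer: |I   adventures|
|pepper     ant|
|been spoon low|
|bridge    code|
|waterfall     |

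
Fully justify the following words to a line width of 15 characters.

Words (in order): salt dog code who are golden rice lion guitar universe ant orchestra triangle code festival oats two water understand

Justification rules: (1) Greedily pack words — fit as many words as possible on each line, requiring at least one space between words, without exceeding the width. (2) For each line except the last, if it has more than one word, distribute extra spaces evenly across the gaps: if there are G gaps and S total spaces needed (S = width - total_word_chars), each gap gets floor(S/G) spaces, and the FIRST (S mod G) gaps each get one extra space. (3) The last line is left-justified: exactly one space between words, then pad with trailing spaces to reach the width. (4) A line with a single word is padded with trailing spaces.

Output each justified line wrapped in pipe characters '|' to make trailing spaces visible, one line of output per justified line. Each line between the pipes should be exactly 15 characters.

Line 1: ['salt', 'dog', 'code'] (min_width=13, slack=2)
Line 2: ['who', 'are', 'golden'] (min_width=14, slack=1)
Line 3: ['rice', 'lion'] (min_width=9, slack=6)
Line 4: ['guitar', 'universe'] (min_width=15, slack=0)
Line 5: ['ant', 'orchestra'] (min_width=13, slack=2)
Line 6: ['triangle', 'code'] (min_width=13, slack=2)
Line 7: ['festival', 'oats'] (min_width=13, slack=2)
Line 8: ['two', 'water'] (min_width=9, slack=6)
Line 9: ['understand'] (min_width=10, slack=5)

Answer: |salt  dog  code|
|who  are golden|
|rice       lion|
|guitar universe|
|ant   orchestra|
|triangle   code|
|festival   oats|
|two       water|
|understand     |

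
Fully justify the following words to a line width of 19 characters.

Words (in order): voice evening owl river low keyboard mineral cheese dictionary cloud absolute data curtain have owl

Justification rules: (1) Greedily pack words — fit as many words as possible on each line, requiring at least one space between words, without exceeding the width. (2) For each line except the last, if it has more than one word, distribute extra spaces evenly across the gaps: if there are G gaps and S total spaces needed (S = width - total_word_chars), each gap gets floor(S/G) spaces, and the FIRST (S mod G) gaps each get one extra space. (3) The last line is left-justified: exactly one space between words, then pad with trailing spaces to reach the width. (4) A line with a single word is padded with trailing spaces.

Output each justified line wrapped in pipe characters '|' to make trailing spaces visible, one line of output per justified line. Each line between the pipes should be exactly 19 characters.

Line 1: ['voice', 'evening', 'owl'] (min_width=17, slack=2)
Line 2: ['river', 'low', 'keyboard'] (min_width=18, slack=1)
Line 3: ['mineral', 'cheese'] (min_width=14, slack=5)
Line 4: ['dictionary', 'cloud'] (min_width=16, slack=3)
Line 5: ['absolute', 'data'] (min_width=13, slack=6)
Line 6: ['curtain', 'have', 'owl'] (min_width=16, slack=3)

Answer: |voice  evening  owl|
|river  low keyboard|
|mineral      cheese|
|dictionary    cloud|
|absolute       data|
|curtain have owl   |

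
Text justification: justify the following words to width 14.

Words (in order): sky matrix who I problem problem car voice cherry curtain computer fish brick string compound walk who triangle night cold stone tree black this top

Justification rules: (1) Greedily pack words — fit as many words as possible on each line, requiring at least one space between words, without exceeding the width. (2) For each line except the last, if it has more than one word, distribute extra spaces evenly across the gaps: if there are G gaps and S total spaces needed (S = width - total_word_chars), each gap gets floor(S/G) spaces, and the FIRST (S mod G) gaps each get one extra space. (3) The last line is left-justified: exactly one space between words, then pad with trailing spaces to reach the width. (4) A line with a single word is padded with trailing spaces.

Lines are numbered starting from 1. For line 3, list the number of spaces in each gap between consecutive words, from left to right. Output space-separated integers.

Answer: 4

Derivation:
Line 1: ['sky', 'matrix', 'who'] (min_width=14, slack=0)
Line 2: ['I', 'problem'] (min_width=9, slack=5)
Line 3: ['problem', 'car'] (min_width=11, slack=3)
Line 4: ['voice', 'cherry'] (min_width=12, slack=2)
Line 5: ['curtain'] (min_width=7, slack=7)
Line 6: ['computer', 'fish'] (min_width=13, slack=1)
Line 7: ['brick', 'string'] (min_width=12, slack=2)
Line 8: ['compound', 'walk'] (min_width=13, slack=1)
Line 9: ['who', 'triangle'] (min_width=12, slack=2)
Line 10: ['night', 'cold'] (min_width=10, slack=4)
Line 11: ['stone', 'tree'] (min_width=10, slack=4)
Line 12: ['black', 'this', 'top'] (min_width=14, slack=0)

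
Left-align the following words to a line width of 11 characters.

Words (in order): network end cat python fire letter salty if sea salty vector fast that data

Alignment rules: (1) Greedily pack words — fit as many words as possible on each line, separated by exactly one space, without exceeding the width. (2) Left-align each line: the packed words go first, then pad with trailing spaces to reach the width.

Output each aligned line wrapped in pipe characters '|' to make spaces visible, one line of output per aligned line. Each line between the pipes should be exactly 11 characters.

Answer: |network end|
|cat python |
|fire letter|
|salty if   |
|sea salty  |
|vector fast|
|that data  |

Derivation:
Line 1: ['network', 'end'] (min_width=11, slack=0)
Line 2: ['cat', 'python'] (min_width=10, slack=1)
Line 3: ['fire', 'letter'] (min_width=11, slack=0)
Line 4: ['salty', 'if'] (min_width=8, slack=3)
Line 5: ['sea', 'salty'] (min_width=9, slack=2)
Line 6: ['vector', 'fast'] (min_width=11, slack=0)
Line 7: ['that', 'data'] (min_width=9, slack=2)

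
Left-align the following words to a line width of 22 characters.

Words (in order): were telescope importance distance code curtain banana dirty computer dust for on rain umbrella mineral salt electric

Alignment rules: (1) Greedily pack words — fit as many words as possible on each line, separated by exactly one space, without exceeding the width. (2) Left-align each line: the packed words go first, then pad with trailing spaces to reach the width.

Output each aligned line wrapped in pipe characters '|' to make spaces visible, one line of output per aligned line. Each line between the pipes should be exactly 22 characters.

Line 1: ['were', 'telescope'] (min_width=14, slack=8)
Line 2: ['importance', 'distance'] (min_width=19, slack=3)
Line 3: ['code', 'curtain', 'banana'] (min_width=19, slack=3)
Line 4: ['dirty', 'computer', 'dust'] (min_width=19, slack=3)
Line 5: ['for', 'on', 'rain', 'umbrella'] (min_width=20, slack=2)
Line 6: ['mineral', 'salt', 'electric'] (min_width=21, slack=1)

Answer: |were telescope        |
|importance distance   |
|code curtain banana   |
|dirty computer dust   |
|for on rain umbrella  |
|mineral salt electric |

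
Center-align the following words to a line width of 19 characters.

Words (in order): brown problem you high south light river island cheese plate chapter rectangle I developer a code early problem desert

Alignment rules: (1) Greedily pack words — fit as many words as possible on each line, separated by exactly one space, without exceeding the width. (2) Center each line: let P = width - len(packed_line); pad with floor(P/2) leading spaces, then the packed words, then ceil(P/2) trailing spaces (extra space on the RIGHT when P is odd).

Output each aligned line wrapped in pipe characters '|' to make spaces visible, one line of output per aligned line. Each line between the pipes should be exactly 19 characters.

Answer: | brown problem you |
| high south light  |
|river island cheese|
|   plate chapter   |
|    rectangle I    |
| developer a code  |
|   early problem   |
|      desert       |

Derivation:
Line 1: ['brown', 'problem', 'you'] (min_width=17, slack=2)
Line 2: ['high', 'south', 'light'] (min_width=16, slack=3)
Line 3: ['river', 'island', 'cheese'] (min_width=19, slack=0)
Line 4: ['plate', 'chapter'] (min_width=13, slack=6)
Line 5: ['rectangle', 'I'] (min_width=11, slack=8)
Line 6: ['developer', 'a', 'code'] (min_width=16, slack=3)
Line 7: ['early', 'problem'] (min_width=13, slack=6)
Line 8: ['desert'] (min_width=6, slack=13)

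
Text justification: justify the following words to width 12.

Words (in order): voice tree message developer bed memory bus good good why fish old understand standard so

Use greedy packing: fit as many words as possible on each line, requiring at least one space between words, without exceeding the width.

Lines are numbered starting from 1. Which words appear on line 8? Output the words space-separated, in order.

Line 1: ['voice', 'tree'] (min_width=10, slack=2)
Line 2: ['message'] (min_width=7, slack=5)
Line 3: ['developer'] (min_width=9, slack=3)
Line 4: ['bed', 'memory'] (min_width=10, slack=2)
Line 5: ['bus', 'good'] (min_width=8, slack=4)
Line 6: ['good', 'why'] (min_width=8, slack=4)
Line 7: ['fish', 'old'] (min_width=8, slack=4)
Line 8: ['understand'] (min_width=10, slack=2)
Line 9: ['standard', 'so'] (min_width=11, slack=1)

Answer: understand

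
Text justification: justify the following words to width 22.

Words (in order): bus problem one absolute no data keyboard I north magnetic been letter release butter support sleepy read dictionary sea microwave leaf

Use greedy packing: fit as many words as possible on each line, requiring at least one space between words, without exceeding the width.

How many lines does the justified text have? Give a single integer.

Answer: 7

Derivation:
Line 1: ['bus', 'problem', 'one'] (min_width=15, slack=7)
Line 2: ['absolute', 'no', 'data'] (min_width=16, slack=6)
Line 3: ['keyboard', 'I', 'north'] (min_width=16, slack=6)
Line 4: ['magnetic', 'been', 'letter'] (min_width=20, slack=2)
Line 5: ['release', 'butter', 'support'] (min_width=22, slack=0)
Line 6: ['sleepy', 'read', 'dictionary'] (min_width=22, slack=0)
Line 7: ['sea', 'microwave', 'leaf'] (min_width=18, slack=4)
Total lines: 7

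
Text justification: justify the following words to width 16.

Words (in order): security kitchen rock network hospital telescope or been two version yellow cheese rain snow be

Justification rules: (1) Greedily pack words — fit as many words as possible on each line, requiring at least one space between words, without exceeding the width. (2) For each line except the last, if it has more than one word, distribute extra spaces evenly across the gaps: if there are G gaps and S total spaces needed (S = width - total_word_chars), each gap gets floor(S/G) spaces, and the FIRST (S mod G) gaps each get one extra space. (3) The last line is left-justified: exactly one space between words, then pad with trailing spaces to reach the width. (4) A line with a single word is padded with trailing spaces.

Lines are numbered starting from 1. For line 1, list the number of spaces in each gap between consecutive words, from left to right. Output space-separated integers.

Line 1: ['security', 'kitchen'] (min_width=16, slack=0)
Line 2: ['rock', 'network'] (min_width=12, slack=4)
Line 3: ['hospital'] (min_width=8, slack=8)
Line 4: ['telescope', 'or'] (min_width=12, slack=4)
Line 5: ['been', 'two', 'version'] (min_width=16, slack=0)
Line 6: ['yellow', 'cheese'] (min_width=13, slack=3)
Line 7: ['rain', 'snow', 'be'] (min_width=12, slack=4)

Answer: 1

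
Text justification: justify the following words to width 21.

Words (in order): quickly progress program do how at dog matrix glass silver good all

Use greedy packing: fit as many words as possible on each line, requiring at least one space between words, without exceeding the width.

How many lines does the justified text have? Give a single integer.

Line 1: ['quickly', 'progress'] (min_width=16, slack=5)
Line 2: ['program', 'do', 'how', 'at', 'dog'] (min_width=21, slack=0)
Line 3: ['matrix', 'glass', 'silver'] (min_width=19, slack=2)
Line 4: ['good', 'all'] (min_width=8, slack=13)
Total lines: 4

Answer: 4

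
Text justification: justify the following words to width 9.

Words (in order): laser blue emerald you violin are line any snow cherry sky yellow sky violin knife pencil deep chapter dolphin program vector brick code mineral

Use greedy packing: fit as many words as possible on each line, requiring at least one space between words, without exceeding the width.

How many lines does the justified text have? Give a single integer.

Line 1: ['laser'] (min_width=5, slack=4)
Line 2: ['blue'] (min_width=4, slack=5)
Line 3: ['emerald'] (min_width=7, slack=2)
Line 4: ['you'] (min_width=3, slack=6)
Line 5: ['violin'] (min_width=6, slack=3)
Line 6: ['are', 'line'] (min_width=8, slack=1)
Line 7: ['any', 'snow'] (min_width=8, slack=1)
Line 8: ['cherry'] (min_width=6, slack=3)
Line 9: ['sky'] (min_width=3, slack=6)
Line 10: ['yellow'] (min_width=6, slack=3)
Line 11: ['sky'] (min_width=3, slack=6)
Line 12: ['violin'] (min_width=6, slack=3)
Line 13: ['knife'] (min_width=5, slack=4)
Line 14: ['pencil'] (min_width=6, slack=3)
Line 15: ['deep'] (min_width=4, slack=5)
Line 16: ['chapter'] (min_width=7, slack=2)
Line 17: ['dolphin'] (min_width=7, slack=2)
Line 18: ['program'] (min_width=7, slack=2)
Line 19: ['vector'] (min_width=6, slack=3)
Line 20: ['brick'] (min_width=5, slack=4)
Line 21: ['code'] (min_width=4, slack=5)
Line 22: ['mineral'] (min_width=7, slack=2)
Total lines: 22

Answer: 22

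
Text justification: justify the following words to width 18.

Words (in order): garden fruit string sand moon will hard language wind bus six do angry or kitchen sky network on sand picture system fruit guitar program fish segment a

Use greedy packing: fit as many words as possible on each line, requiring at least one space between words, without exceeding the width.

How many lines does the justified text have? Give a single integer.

Answer: 10

Derivation:
Line 1: ['garden', 'fruit'] (min_width=12, slack=6)
Line 2: ['string', 'sand', 'moon'] (min_width=16, slack=2)
Line 3: ['will', 'hard', 'language'] (min_width=18, slack=0)
Line 4: ['wind', 'bus', 'six', 'do'] (min_width=15, slack=3)
Line 5: ['angry', 'or', 'kitchen'] (min_width=16, slack=2)
Line 6: ['sky', 'network', 'on'] (min_width=14, slack=4)
Line 7: ['sand', 'picture'] (min_width=12, slack=6)
Line 8: ['system', 'fruit'] (min_width=12, slack=6)
Line 9: ['guitar', 'program'] (min_width=14, slack=4)
Line 10: ['fish', 'segment', 'a'] (min_width=14, slack=4)
Total lines: 10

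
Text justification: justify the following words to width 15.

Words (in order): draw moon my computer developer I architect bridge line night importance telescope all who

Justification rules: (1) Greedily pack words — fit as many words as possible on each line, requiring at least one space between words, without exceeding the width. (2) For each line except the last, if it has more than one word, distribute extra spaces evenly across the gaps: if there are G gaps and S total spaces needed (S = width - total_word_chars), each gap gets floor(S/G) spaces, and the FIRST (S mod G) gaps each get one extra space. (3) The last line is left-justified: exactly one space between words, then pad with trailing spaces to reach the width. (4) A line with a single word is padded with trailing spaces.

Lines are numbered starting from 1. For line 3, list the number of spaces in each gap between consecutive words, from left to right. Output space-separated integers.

Line 1: ['draw', 'moon', 'my'] (min_width=12, slack=3)
Line 2: ['computer'] (min_width=8, slack=7)
Line 3: ['developer', 'I'] (min_width=11, slack=4)
Line 4: ['architect'] (min_width=9, slack=6)
Line 5: ['bridge', 'line'] (min_width=11, slack=4)
Line 6: ['night'] (min_width=5, slack=10)
Line 7: ['importance'] (min_width=10, slack=5)
Line 8: ['telescope', 'all'] (min_width=13, slack=2)
Line 9: ['who'] (min_width=3, slack=12)

Answer: 5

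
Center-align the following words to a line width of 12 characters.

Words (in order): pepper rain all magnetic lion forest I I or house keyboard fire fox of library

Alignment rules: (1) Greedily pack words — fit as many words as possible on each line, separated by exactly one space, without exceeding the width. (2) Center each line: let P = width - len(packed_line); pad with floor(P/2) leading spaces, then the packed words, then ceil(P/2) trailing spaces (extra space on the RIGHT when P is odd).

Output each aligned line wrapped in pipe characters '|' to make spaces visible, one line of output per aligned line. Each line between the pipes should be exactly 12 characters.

Answer: |pepper rain |
|all magnetic|
|lion forest |
|I I or house|
|  keyboard  |
|fire fox of |
|  library   |

Derivation:
Line 1: ['pepper', 'rain'] (min_width=11, slack=1)
Line 2: ['all', 'magnetic'] (min_width=12, slack=0)
Line 3: ['lion', 'forest'] (min_width=11, slack=1)
Line 4: ['I', 'I', 'or', 'house'] (min_width=12, slack=0)
Line 5: ['keyboard'] (min_width=8, slack=4)
Line 6: ['fire', 'fox', 'of'] (min_width=11, slack=1)
Line 7: ['library'] (min_width=7, slack=5)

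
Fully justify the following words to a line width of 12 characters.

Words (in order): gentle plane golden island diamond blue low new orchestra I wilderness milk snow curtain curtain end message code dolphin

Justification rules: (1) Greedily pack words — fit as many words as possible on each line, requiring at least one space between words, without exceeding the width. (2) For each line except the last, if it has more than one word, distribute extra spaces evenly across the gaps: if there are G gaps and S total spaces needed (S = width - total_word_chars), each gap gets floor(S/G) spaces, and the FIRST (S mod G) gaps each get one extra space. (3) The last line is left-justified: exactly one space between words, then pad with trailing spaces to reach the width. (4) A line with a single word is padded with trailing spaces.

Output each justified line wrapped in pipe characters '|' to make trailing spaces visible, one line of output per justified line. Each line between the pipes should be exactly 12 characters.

Answer: |gentle plane|
|golden      |
|island      |
|diamond blue|
|low      new|
|orchestra  I|
|wilderness  |
|milk    snow|
|curtain     |
|curtain  end|
|message code|
|dolphin     |

Derivation:
Line 1: ['gentle', 'plane'] (min_width=12, slack=0)
Line 2: ['golden'] (min_width=6, slack=6)
Line 3: ['island'] (min_width=6, slack=6)
Line 4: ['diamond', 'blue'] (min_width=12, slack=0)
Line 5: ['low', 'new'] (min_width=7, slack=5)
Line 6: ['orchestra', 'I'] (min_width=11, slack=1)
Line 7: ['wilderness'] (min_width=10, slack=2)
Line 8: ['milk', 'snow'] (min_width=9, slack=3)
Line 9: ['curtain'] (min_width=7, slack=5)
Line 10: ['curtain', 'end'] (min_width=11, slack=1)
Line 11: ['message', 'code'] (min_width=12, slack=0)
Line 12: ['dolphin'] (min_width=7, slack=5)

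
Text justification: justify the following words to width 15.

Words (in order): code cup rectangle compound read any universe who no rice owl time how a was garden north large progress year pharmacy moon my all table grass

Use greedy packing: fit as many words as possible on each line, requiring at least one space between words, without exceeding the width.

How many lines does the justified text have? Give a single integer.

Line 1: ['code', 'cup'] (min_width=8, slack=7)
Line 2: ['rectangle'] (min_width=9, slack=6)
Line 3: ['compound', 'read'] (min_width=13, slack=2)
Line 4: ['any', 'universe'] (min_width=12, slack=3)
Line 5: ['who', 'no', 'rice', 'owl'] (min_width=15, slack=0)
Line 6: ['time', 'how', 'a', 'was'] (min_width=14, slack=1)
Line 7: ['garden', 'north'] (min_width=12, slack=3)
Line 8: ['large', 'progress'] (min_width=14, slack=1)
Line 9: ['year', 'pharmacy'] (min_width=13, slack=2)
Line 10: ['moon', 'my', 'all'] (min_width=11, slack=4)
Line 11: ['table', 'grass'] (min_width=11, slack=4)
Total lines: 11

Answer: 11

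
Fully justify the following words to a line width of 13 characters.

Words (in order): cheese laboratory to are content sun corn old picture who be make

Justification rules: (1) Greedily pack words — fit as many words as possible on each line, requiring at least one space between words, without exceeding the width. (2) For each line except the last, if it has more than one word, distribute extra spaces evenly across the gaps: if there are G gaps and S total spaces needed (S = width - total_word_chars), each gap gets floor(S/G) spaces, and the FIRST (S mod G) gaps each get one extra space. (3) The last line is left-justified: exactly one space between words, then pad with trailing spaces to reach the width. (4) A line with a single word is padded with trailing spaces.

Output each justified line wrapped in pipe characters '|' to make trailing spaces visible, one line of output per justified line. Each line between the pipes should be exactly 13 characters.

Answer: |cheese       |
|laboratory to|
|are   content|
|sun  corn old|
|picture   who|
|be make      |

Derivation:
Line 1: ['cheese'] (min_width=6, slack=7)
Line 2: ['laboratory', 'to'] (min_width=13, slack=0)
Line 3: ['are', 'content'] (min_width=11, slack=2)
Line 4: ['sun', 'corn', 'old'] (min_width=12, slack=1)
Line 5: ['picture', 'who'] (min_width=11, slack=2)
Line 6: ['be', 'make'] (min_width=7, slack=6)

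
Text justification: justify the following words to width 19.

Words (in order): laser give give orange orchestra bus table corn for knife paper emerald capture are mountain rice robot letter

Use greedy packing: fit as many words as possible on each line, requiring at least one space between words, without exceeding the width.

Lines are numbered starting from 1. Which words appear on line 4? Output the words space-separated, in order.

Answer: knife paper emerald

Derivation:
Line 1: ['laser', 'give', 'give'] (min_width=15, slack=4)
Line 2: ['orange', 'orchestra'] (min_width=16, slack=3)
Line 3: ['bus', 'table', 'corn', 'for'] (min_width=18, slack=1)
Line 4: ['knife', 'paper', 'emerald'] (min_width=19, slack=0)
Line 5: ['capture', 'are'] (min_width=11, slack=8)
Line 6: ['mountain', 'rice', 'robot'] (min_width=19, slack=0)
Line 7: ['letter'] (min_width=6, slack=13)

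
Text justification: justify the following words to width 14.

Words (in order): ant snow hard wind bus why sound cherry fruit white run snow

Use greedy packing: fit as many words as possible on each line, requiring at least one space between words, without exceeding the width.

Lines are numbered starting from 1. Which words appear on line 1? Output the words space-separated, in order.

Line 1: ['ant', 'snow', 'hard'] (min_width=13, slack=1)
Line 2: ['wind', 'bus', 'why'] (min_width=12, slack=2)
Line 3: ['sound', 'cherry'] (min_width=12, slack=2)
Line 4: ['fruit', 'white'] (min_width=11, slack=3)
Line 5: ['run', 'snow'] (min_width=8, slack=6)

Answer: ant snow hard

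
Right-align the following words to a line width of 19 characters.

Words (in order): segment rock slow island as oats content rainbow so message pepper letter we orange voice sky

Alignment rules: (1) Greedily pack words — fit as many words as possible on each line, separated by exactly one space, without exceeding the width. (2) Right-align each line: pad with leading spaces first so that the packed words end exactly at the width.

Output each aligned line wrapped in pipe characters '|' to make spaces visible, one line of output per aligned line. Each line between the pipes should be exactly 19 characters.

Line 1: ['segment', 'rock', 'slow'] (min_width=17, slack=2)
Line 2: ['island', 'as', 'oats'] (min_width=14, slack=5)
Line 3: ['content', 'rainbow', 'so'] (min_width=18, slack=1)
Line 4: ['message', 'pepper'] (min_width=14, slack=5)
Line 5: ['letter', 'we', 'orange'] (min_width=16, slack=3)
Line 6: ['voice', 'sky'] (min_width=9, slack=10)

Answer: |  segment rock slow|
|     island as oats|
| content rainbow so|
|     message pepper|
|   letter we orange|
|          voice sky|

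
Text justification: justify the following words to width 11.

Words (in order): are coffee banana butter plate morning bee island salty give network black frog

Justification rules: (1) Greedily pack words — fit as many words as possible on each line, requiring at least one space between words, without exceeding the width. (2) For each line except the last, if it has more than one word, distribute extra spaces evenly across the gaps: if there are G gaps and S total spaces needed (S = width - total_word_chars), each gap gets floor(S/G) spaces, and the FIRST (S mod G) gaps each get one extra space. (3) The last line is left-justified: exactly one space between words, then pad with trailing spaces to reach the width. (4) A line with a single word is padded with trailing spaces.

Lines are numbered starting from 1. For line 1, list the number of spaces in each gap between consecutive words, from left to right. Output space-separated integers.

Answer: 2

Derivation:
Line 1: ['are', 'coffee'] (min_width=10, slack=1)
Line 2: ['banana'] (min_width=6, slack=5)
Line 3: ['butter'] (min_width=6, slack=5)
Line 4: ['plate'] (min_width=5, slack=6)
Line 5: ['morning', 'bee'] (min_width=11, slack=0)
Line 6: ['island'] (min_width=6, slack=5)
Line 7: ['salty', 'give'] (min_width=10, slack=1)
Line 8: ['network'] (min_width=7, slack=4)
Line 9: ['black', 'frog'] (min_width=10, slack=1)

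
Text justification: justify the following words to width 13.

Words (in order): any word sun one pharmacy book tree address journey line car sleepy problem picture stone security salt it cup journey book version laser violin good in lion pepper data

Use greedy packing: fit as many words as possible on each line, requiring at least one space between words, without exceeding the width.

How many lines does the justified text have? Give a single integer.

Answer: 15

Derivation:
Line 1: ['any', 'word', 'sun'] (min_width=12, slack=1)
Line 2: ['one', 'pharmacy'] (min_width=12, slack=1)
Line 3: ['book', 'tree'] (min_width=9, slack=4)
Line 4: ['address'] (min_width=7, slack=6)
Line 5: ['journey', 'line'] (min_width=12, slack=1)
Line 6: ['car', 'sleepy'] (min_width=10, slack=3)
Line 7: ['problem'] (min_width=7, slack=6)
Line 8: ['picture', 'stone'] (min_width=13, slack=0)
Line 9: ['security', 'salt'] (min_width=13, slack=0)
Line 10: ['it', 'cup'] (min_width=6, slack=7)
Line 11: ['journey', 'book'] (min_width=12, slack=1)
Line 12: ['version', 'laser'] (min_width=13, slack=0)
Line 13: ['violin', 'good'] (min_width=11, slack=2)
Line 14: ['in', 'lion'] (min_width=7, slack=6)
Line 15: ['pepper', 'data'] (min_width=11, slack=2)
Total lines: 15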